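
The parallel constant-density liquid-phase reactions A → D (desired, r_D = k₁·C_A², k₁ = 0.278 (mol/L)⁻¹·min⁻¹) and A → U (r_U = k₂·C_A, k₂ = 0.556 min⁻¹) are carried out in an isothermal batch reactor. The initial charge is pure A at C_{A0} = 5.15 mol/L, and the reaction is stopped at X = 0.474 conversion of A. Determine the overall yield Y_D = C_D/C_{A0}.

C_A = C_{A0}(1−X) = 2.709 mol/L.
Along a PFR/batch, dC_U/dC_A = −r_U/(r_D+r_U) = −k₂/(k₂+k₁·C_A).
Integrating from C_{A0} to C_A: C_U = (0.556/0.278)·ln[(0.556+0.278·5.15)/(0.556+0.278·2.71)] = 2.000·ln(1.988/1.309) = 0.8353 mol/L.
Then C_D = (C_{A0}−C_A) − C_U = 2.441 − 0.8353 = 1.606 mol/L.
Y_D = C_D/C_{A0} = 1.606/5.15 = 0.312.

0.312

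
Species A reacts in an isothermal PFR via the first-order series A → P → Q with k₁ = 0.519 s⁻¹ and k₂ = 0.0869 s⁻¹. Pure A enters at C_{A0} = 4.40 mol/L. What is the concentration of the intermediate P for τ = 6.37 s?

The intermediate concentration in a first-order A→B→C sequence is C_P = k₁C_{A0}(e^(−k₁τ) − e^(−k₂τ))/(k₂−k₁).
e^(−k₁τ) = e^(−0.519×6.37) = e^(−3.306) = 0.03666; e^(−k₂τ) = e^(−0.5536) = 0.5749.
C_P = 0.519×4.40/(0.0869−0.519) × (0.03666−0.5749) = (-5.285)×(-0.5382) = 2.845 mol/L.

2.84 mol/L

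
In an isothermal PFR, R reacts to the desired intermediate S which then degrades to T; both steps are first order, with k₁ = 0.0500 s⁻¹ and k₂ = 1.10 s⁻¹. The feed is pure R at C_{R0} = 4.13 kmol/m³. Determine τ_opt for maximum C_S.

For first-order series the maximum of C_S occurs at τ_opt = ln(k₂/k₁)/(k₂−k₁).
= ln(1.10/0.0500)/(1.10−0.0500) = ln(22.00)/1.050 = 3.091/1.050 = 2.94 s.

2.94 s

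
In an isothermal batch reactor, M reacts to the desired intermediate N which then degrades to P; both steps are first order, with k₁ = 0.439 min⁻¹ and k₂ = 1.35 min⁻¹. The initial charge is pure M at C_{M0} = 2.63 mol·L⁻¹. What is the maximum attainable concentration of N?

For a first-order series the maximum intermediate yield is C_{N,max}/C_{M0} = (k₁/k₂)^[k₂/(k₂−k₁)].
= (0.439/1.35)^(1.35/(1.35−0.439)) = (0.3252)^(1.482) = 0.1892.
C_{N,max} = 0.1892×2.63 = 0.498 mol·L⁻¹.

0.498 mol·L⁻¹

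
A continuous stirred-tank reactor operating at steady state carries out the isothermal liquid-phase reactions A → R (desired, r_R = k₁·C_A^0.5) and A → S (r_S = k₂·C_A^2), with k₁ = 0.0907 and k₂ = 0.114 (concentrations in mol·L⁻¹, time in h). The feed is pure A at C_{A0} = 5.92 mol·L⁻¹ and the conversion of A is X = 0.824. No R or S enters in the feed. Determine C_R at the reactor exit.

2.09 mol·L⁻¹

Exit C_A = C_{A0}(1−X) = 5.92×0.176 = 1.042 mol·L⁻¹.
A CSTR operates uniformly at the exit composition, giving r_R = 0.09258 and r_S = 0.1238 (each k·C_A^n at C_A = 1.042).
Fraction of consumed A going to R: r_R/(r_R+r_S) = 0.4279.
C_R = 0.4279·C_{A0}·X = 0.4279×5.92×0.824 = 2.09 mol·L⁻¹.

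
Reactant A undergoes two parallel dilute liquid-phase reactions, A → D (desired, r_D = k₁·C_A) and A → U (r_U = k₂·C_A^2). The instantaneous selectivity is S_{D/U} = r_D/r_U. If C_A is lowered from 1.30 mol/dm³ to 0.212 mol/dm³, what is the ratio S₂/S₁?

6.13

S_{D/U} = (k₁/k₂)·C_A⁻¹, so S₂/S₁ = (C_{A,2}/C_{A,1})⁻¹.
= 1.30/0.212 = 6.13.
Selectivity toward D rises as C_A falls — low-concentration operation is favoured.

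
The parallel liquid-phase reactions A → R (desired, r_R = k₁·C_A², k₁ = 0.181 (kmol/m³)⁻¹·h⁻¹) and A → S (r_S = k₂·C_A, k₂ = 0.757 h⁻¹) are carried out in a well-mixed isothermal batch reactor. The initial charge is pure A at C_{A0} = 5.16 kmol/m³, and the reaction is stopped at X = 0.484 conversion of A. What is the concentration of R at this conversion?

1.20 kmol/m³

C_A = C_{A0}(1−X) = 2.663 kmol/m³.
Along a PFR/batch, dC_S/dC_A = −r_S/(r_R+r_S) = −k₂/(k₂+k₁·C_A).
Integrating from C_{A0} to C_A: C_S = (0.757/0.181)·ln[(0.757+0.181·5.16)/(0.757+0.181·2.66)] = 4.182·ln(1.691/1.239) = 1.301 kmol/m³.
Then C_R = (C_{A0}−C_A) − C_S = 2.497 − 1.301 = 1.197 kmol/m³.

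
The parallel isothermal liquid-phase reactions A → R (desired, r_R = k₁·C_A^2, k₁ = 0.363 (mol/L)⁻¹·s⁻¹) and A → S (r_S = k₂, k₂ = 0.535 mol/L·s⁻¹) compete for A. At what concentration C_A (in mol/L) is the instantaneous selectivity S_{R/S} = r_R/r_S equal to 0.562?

0.910 mol/L

S_{R/S} = (k₁/k₂)·C_A^2 ⇒ C_A = (S·k₂/k₁)^(0.5).
= (0.562×0.535/0.363)^(0.5) = (0.8283)^(0.5) = 0.910 mol/L.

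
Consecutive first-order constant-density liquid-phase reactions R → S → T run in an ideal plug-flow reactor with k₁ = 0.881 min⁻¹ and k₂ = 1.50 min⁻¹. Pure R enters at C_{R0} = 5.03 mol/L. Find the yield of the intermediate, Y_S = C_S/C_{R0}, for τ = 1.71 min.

For first-order series with pure R initially, C_S(τ) = k₁C_{R0}/(k₂−k₁)·(e^(−k₁τ) − e^(−k₂τ)).
e^(−k₁τ) = e^(−0.881×1.71) = e^(−1.507) = 0.2217; e^(−k₂τ) = e^(−2.565) = 0.07692.
C_S = 0.881×5.03/(1.50−0.881) × (0.2217−0.07692) = 7.159×0.1448 = 1.036 mol/L.
Y_S = C_S/C_{R0} = 1.036/5.03 = 0.206.

0.206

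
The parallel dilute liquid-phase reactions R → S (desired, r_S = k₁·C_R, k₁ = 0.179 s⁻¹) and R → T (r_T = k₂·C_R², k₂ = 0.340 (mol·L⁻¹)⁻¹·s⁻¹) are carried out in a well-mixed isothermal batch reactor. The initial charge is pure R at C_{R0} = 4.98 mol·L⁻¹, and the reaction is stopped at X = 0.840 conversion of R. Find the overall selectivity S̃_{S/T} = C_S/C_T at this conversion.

0.219

C_R = C_{R0}(1−X) = 0.7968 mol·L⁻¹.
Along a PFR/batch, dC_S/dC_R = −r_S/(r_S+r_T) = −k₁/(k₁+k₂·C_R).
Integrating from C_{R0} to C_R: C_S = (0.179/0.340)·ln[(0.179+0.340·4.98)/(0.179+0.340·0.797)] = 0.5265·ln(1.872/0.4499) = 0.7507 mol·L⁻¹.
C_T = (C_{R0}−C_R)−C_S = 3.433 mol·L⁻¹; S̃_{S/T} = 0.7507/3.433 = 0.219.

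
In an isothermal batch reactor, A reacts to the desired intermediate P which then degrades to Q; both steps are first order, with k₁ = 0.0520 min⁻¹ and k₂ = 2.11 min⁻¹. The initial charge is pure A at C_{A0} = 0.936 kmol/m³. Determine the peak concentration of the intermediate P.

0.0210 kmol/m³

At the optimum, C_{P,max}/C_{A0} = (k₁/k₂)^[k₂/(k₂−k₁)].
= (0.0520/2.11)^(2.11/(2.11−0.0520)) = (0.02464)^(1.025) = 0.02244.
C_{P,max} = 0.02244×0.936 = 0.0210 kmol/m³.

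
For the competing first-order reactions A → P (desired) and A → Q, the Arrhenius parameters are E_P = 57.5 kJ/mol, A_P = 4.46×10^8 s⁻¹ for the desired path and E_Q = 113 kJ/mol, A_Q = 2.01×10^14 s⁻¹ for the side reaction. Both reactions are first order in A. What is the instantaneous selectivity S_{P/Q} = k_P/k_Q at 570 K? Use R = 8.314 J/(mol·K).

With equal orders, S_{P/Q} = k_P/k_Q = (A_P/A_Q)·exp[(E_Q−E_P)/(RT)].
(E_Q−E_P)/(RT) = (113−57.5)×10³/(8.314×570) = 55500/4739 = 11.71.
k_P/k_Q = (4.46×10^8/2.01×10^14)·exp(11.71) = 2.219×10^-6 × 1.220×10^5 = 0.271.
Since E_P < E_Q, lowering the temperature improves selectivity toward P.

0.271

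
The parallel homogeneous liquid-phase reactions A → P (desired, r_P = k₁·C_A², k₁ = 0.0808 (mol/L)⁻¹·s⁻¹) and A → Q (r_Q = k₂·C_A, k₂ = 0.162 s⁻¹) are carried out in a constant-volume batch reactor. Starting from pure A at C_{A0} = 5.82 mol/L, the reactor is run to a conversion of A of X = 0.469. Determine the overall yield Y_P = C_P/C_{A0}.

C_A = C_{A0}(1−X) = 3.090 mol/L.
Along a PFR/batch, dC_Q/dC_A = −r_Q/(r_P+r_Q) = −k₂/(k₂+k₁·C_A).
Integrating from C_{A0} to C_A: C_Q = (0.162/0.0808)·ln[(0.162+0.0808·5.82)/(0.162+0.0808·3.09)] = 2.005·ln(0.6323/0.4117) = 0.8601 mol/L.
Then C_P = (C_{A0}−C_A) − C_Q = 2.730 − 0.8601 = 1.869 mol/L.
Y_P = C_P/C_{A0} = 1.869/5.82 = 0.321.

0.321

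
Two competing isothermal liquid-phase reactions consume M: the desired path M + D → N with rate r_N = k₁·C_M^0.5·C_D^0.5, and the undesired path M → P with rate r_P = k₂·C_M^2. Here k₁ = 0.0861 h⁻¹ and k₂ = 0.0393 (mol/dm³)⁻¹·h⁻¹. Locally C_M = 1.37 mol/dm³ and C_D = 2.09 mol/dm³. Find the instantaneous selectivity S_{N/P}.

S_{N/P} = r_N/r_P = (k₁·C_M^0.5·C_D^0.5)/(k₂·C_M^2) = (k₁/k₂)·C_M^-1.5·C_D^0.5.
= (0.0861×1.370^0.5×2.090^0.5) / (0.0393×1.370^2) = 0.1457/0.07376 = 1.98.
The undesired path is higher order in M, so low C_M (CSTR or dilute feed) favours N.

1.98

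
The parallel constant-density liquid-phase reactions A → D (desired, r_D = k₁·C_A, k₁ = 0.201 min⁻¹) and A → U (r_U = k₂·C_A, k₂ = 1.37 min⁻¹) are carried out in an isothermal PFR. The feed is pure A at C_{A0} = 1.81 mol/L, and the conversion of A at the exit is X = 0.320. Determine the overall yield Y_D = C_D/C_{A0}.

0.0409

C_A = C_{A0}(1−X) = 1.231 mol/L.
Both paths are first order in A, so the instantaneous fraction to D is constant: dC_D/d(−C_A) = k₁/(k₁+k₂) = 0.1279.
C_D = 0.1279·(C_{A0}−C_A) = 0.1279×0.5792 = 0.0741 mol/L.
Y_D = C_D/C_{A0} = 0.07411/1.81 = 0.0409.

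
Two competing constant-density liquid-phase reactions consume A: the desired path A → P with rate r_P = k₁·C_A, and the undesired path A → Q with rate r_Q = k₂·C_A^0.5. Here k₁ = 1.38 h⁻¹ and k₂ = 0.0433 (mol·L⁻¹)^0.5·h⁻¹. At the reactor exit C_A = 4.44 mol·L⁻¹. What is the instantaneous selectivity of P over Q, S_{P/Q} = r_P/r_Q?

S_{P/Q} = r_P/r_Q = (k₁·C_A)/(k₂·C_A^0.5) = (k₁/k₂)·C_A^0.5.
= (1.38×4.440) / (0.0433×4.440^0.5) = 6.127/0.09124 = 67.2.
Since the desired path is higher order in A, keeping C_A high (PFR or concentrated feed) favours P.

67.2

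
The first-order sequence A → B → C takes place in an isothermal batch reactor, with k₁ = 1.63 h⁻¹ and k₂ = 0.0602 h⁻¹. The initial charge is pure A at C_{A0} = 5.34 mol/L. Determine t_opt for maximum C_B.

The intermediate peaks when r₁ = r₂, i.e. k₁e^(−k₁t) = k₂e^(−k₂t), giving t_opt = ln(k₂/k₁)/(k₂−k₁).
= ln(0.0602/1.63)/(0.0602−1.63) = ln(0.03693)/-1.570 = -3.299/-1.570 = 2.10 h.

2.10 h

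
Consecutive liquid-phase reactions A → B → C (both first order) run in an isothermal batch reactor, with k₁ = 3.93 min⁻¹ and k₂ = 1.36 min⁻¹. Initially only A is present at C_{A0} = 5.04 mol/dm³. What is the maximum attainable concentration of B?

Evaluating C_B at t_opt = ln(k₂/k₁)/(k₂−k₁) gives C_{B,max}/C_{A0} = (k₁/k₂)^[k₂/(k₂−k₁)].
= (3.93/1.36)^(1.36/(1.36−3.93)) = (2.890)^(-0.5292) = 0.5703.
C_{B,max} = 0.5703×5.04 = 2.87 mol/dm³.

2.87 mol/dm³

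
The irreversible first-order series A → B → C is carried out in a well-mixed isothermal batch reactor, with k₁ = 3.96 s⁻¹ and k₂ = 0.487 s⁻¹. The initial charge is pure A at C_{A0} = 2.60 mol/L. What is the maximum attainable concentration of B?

At the optimum, C_{B,max}/C_{A0} = (k₁/k₂)^[k₂/(k₂−k₁)].
= (3.96/0.487)^(0.487/(0.487−3.96)) = (8.131)^(-0.1402) = 0.7454.
C_{B,max} = 0.7454×2.60 = 1.94 mol/L.

1.94 mol/L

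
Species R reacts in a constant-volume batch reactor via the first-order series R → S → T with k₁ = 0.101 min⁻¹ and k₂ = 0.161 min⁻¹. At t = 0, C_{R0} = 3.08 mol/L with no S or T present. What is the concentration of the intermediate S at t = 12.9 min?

For first-order series with pure R initially, C_S(t) = k₁C_{R0}/(k₂−k₁)·(e^(−k₁t) − e^(−k₂t)).
e^(−k₁t) = e^(−0.101×12.9) = e^(−1.303) = 0.2717; e^(−k₂t) = e^(−2.077) = 0.1253.
C_S = 0.101×3.08/(0.161−0.101) × (0.2717−0.1253) = 5.185×0.1464 = 0.7592 mol/L.

0.759 mol/L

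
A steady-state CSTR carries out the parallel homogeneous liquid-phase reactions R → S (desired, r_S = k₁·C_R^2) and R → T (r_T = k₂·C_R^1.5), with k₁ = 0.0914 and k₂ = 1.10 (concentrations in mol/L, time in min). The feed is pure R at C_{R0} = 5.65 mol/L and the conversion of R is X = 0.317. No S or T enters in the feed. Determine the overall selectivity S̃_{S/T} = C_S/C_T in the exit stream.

Exit C_R = C_{R0}(1−X) = 5.65×0.683 = 3.859 mol/L.
A CSTR operates uniformly at the exit composition, giving r_S = 1.361 and r_T = 8.339 (each k·C_R^n at C_R = 3.859).
Overall selectivity = C_S/C_T = r_Sτ/(r_Tτ) = r_S/r_T = 0.163.

0.163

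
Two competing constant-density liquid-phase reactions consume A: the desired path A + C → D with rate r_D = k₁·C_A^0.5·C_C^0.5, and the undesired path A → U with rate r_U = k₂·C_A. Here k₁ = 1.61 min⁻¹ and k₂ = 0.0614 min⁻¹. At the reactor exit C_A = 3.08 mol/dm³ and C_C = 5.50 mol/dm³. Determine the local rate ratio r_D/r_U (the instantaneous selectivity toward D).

35.0

S_{D/U} = r_D/r_U = (k₁·C_A^0.5·C_C^0.5)/(k₂·C_A) = (k₁/k₂)·C_A^-0.5·C_C^0.5.
= (1.61×3.080^0.5×5.500^0.5) / (0.0614×3.080) = 6.626/0.1891 = 35.0.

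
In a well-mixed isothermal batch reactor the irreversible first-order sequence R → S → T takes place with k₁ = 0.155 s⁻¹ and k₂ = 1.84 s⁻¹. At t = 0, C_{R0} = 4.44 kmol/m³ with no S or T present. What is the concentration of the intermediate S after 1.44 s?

Solving the coupled first-order balances gives C_S(t) = [k₁/(k₂−k₁)]·C_{R0}·(e^(−k₁t) − e^(−k₂t)).
e^(−k₁t) = e^(−0.155×1.44) = e^(−0.2232) = 0.8000; e^(−k₂t) = e^(−2.650) = 0.07068.
C_S = 0.155×4.44/(1.84−0.155) × (0.8000−0.07068) = 0.4084×0.7293 = 0.2979 kmol/m³.

0.298 kmol/m³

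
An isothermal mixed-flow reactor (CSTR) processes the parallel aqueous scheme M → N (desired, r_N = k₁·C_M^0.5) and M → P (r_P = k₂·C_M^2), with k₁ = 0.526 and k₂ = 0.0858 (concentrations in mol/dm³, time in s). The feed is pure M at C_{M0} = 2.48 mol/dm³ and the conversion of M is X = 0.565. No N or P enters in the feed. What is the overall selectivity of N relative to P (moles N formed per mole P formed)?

5.47

Exit C_M = C_{M0}(1−X) = 2.48×0.435 = 1.079 mol/dm³.
In a CSTR the entire volume is at exit conditions, so r_N = 0.526×1.079^0.5 = 0.5463 and r_P = 0.0858×1.079^2 = 0.09985.
Overall selectivity = C_N/C_P = r_Nτ/(r_Pτ) = r_N/r_P = 5.47.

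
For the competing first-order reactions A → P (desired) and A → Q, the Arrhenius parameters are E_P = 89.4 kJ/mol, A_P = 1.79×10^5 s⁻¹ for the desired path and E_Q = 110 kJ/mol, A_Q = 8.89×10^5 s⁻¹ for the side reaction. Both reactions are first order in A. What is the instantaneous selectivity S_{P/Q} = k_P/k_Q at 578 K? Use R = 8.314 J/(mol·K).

14.6

With equal orders, S_{P/Q} = k_P/k_Q = (A_P/A_Q)·exp[(E_Q−E_P)/(RT)].
(E_Q−E_P)/(RT) = (110−89.4)×10³/(8.314×578) = 20600/4805 = 4.287.
k_P/k_Q = (1.79×10^5/8.89×10^5)·exp(4.287) = 0.2013 × 72.73 = 14.6.
Since E_P < E_Q, lowering the temperature improves selectivity toward P.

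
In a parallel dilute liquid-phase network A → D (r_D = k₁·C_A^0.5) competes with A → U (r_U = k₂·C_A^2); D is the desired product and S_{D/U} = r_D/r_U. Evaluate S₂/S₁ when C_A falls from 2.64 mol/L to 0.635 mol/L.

8.48

S_{D/U} = (k₁/k₂)·C_A^-1.5, so S₂/S₁ = (C_{A,2}/C_{A,1})^-1.5.
= (0.635/2.64)^(-1.5) = (0.2405)^(-1.5) = 8.48.
Selectivity toward D rises as C_A falls — low-concentration operation is favoured.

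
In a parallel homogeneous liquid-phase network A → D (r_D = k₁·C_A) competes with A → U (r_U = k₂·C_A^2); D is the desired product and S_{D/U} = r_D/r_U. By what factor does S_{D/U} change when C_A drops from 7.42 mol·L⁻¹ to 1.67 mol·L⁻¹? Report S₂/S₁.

4.44

S_{D/U} = (k₁/k₂)·C_A⁻¹, so S₂/S₁ = (C_{A,2}/C_{A,1})⁻¹.
= 7.42/1.67 = 4.44.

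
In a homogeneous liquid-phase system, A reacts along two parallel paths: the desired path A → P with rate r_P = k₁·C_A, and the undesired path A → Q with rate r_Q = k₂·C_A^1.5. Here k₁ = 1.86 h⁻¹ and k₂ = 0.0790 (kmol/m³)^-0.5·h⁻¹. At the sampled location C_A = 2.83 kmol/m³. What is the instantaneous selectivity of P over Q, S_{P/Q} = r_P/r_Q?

14.0

S_{P/Q} = r_P/r_Q = (k₁·C_A)/(k₂·C_A^1.5) = (k₁/k₂)·C_A^-0.5.
= (1.86×2.830) / (0.0790×2.830^1.5) = 5.264/0.3761 = 14.0.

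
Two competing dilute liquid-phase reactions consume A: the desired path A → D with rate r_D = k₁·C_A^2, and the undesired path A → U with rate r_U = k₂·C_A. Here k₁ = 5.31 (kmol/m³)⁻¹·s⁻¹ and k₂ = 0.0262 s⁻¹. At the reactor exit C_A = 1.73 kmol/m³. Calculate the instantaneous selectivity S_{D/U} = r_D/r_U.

S_{D/U} = r_D/r_U = (k₁·C_A^2)/(k₂·C_A) = (k₁/k₂)·C_A.
= (5.31×1.730^2) / (0.0262×1.730) = 15.89/0.04533 = 351.
Since the desired path is higher order in A, keeping C_A high (PFR or concentrated feed) favours D.

351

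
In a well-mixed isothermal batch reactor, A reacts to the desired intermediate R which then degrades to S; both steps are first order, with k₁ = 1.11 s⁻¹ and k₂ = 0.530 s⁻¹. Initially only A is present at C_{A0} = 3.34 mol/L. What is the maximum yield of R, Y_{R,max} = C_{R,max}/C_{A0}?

For a first-order series the maximum intermediate yield is C_{R,max}/C_{A0} = (k₁/k₂)^[k₂/(k₂−k₁)].
= (1.11/0.530)^(0.530/(0.530−1.11)) = (2.094)^(-0.9138) = 0.5089.

0.509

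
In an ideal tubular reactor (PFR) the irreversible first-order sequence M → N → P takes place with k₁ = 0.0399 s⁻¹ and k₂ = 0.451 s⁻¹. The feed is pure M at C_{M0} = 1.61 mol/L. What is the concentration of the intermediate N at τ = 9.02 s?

0.106 mol/L

For first-order series with pure M initially, C_N(τ) = k₁C_{M0}/(k₂−k₁)·(e^(−k₁τ) − e^(−k₂τ)).
e^(−k₁τ) = e^(−0.0399×9.02) = e^(−0.3599) = 0.6977; e^(−k₂τ) = e^(−4.068) = 0.01711.
C_N = 0.0399×1.61/(0.451−0.0399) × (0.6977−0.01711) = 0.1563×0.6806 = 0.1064 mol/L.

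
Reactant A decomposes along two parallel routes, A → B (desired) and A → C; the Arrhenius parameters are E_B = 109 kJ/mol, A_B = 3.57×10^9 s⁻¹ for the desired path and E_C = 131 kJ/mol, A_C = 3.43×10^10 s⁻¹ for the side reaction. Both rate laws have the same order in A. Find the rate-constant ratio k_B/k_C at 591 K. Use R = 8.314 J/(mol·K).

Since both paths have the same order in A, the concentration cancels and S_{B/C} = k_B/k_C = (A_B/A_C)·exp[(E_C−E_B)/(RT)].
(E_C−E_B)/(RT) = (131−109)×10³/(8.314×591) = 22000/4914 = 4.477.
k_B/k_C = (3.57×10^9/3.43×10^10)·exp(4.477) = 0.1041 × 88.00 = 9.16.
Since E_B < E_C, lowering the temperature improves selectivity toward B.

9.16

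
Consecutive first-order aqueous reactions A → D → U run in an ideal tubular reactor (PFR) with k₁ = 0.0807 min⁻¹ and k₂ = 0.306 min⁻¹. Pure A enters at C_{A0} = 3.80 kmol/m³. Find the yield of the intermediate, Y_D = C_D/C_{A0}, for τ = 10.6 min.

0.138

For first-order series with pure A initially, C_D(τ) = k₁C_{A0}/(k₂−k₁)·(e^(−k₁τ) − e^(−k₂τ)).
e^(−k₁τ) = e^(−0.0807×10.6) = e^(−0.8554) = 0.4251; e^(−k₂τ) = e^(−3.244) = 0.03902.
C_D = 0.0807×3.80/(0.306−0.0807) × (0.4251−0.03902) = 1.361×0.3861 = 0.5255 kmol/m³.
Y_D = C_D/C_{A0} = 0.5255/3.80 = 0.138.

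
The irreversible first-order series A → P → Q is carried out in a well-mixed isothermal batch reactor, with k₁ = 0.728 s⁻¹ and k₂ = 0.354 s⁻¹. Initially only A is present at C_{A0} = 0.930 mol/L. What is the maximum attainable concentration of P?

0.470 mol/L

At the optimum, C_{P,max}/C_{A0} = (k₁/k₂)^[k₂/(k₂−k₁)].
= (0.728/0.354)^(0.354/(0.354−0.728)) = (2.056)^(-0.9465) = 0.5054.
C_{P,max} = 0.5054×0.930 = 0.470 mol/L.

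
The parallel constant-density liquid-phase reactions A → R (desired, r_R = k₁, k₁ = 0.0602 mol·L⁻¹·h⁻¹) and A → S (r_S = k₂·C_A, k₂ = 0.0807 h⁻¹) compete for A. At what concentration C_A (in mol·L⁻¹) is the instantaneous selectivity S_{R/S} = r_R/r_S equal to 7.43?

S_{R/S} = (k₁/k₂)·C_A⁻¹ ⇒ C_A = (S·k₂/k₁)^(-1).
= (7.43×0.0807/0.0602)^(-1) = (9.960)^(-1) = 0.100 mol·L⁻¹.

0.100 mol·L⁻¹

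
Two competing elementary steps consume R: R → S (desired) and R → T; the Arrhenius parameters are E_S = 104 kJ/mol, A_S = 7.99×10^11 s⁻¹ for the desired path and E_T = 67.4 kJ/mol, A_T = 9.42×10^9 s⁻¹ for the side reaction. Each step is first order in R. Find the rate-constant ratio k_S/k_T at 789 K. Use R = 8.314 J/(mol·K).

0.320

Since both paths have the same order in R, the concentration cancels and S_{S/T} = k_S/k_T = (A_S/A_T)·exp[(E_T−E_S)/(RT)].
(E_T−E_S)/(RT) = (67.4−104)×10³/(8.314×789) = -36600/6560 = -5.579.
k_S/k_T = (7.99×10^11/9.42×10^9)·exp(-5.579) = 84.82 × 0.003775 = 0.320.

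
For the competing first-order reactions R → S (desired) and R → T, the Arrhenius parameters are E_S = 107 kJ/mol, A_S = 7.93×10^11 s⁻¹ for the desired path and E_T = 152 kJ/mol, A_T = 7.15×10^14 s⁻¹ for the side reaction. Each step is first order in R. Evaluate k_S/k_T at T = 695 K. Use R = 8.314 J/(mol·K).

k_S/k_T = (A_S/A_T)·exp[−(E_S−E_T)/(RT)] = (A_S/A_T)·exp[(E_T−E_S)/(RT)].
(E_T−E_S)/(RT) = (152−107)×10³/(8.314×695) = 45000/5778 = 7.788.
k_S/k_T = (7.93×10^11/7.15×10^14)·exp(7.788) = 0.001109 × 2411 = 2.67.

2.67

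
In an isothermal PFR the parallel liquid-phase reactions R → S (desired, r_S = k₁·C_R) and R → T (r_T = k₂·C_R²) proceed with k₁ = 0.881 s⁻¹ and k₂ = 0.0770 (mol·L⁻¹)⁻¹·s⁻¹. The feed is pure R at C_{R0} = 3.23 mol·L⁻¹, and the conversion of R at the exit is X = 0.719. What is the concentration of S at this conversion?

1.97 mol·L⁻¹

C_R = C_{R0}(1−X) = 0.9076 mol·L⁻¹.
Along a PFR/batch, dC_S/dC_R = −r_S/(r_S+r_T) = −k₁/(k₁+k₂·C_R).
Integrating from C_{R0} to C_R: C_S = (0.881/0.0770)·ln[(0.881+0.0770·3.23)/(0.881+0.0770·0.908)] = 11.44·ln(1.130/0.9509) = 1.972 mol·L⁻¹.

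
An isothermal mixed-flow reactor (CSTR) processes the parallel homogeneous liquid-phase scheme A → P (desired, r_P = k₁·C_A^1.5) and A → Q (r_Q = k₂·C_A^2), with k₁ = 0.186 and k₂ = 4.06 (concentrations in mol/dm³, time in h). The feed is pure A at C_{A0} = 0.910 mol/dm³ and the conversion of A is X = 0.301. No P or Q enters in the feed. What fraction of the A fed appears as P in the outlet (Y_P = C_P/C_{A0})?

0.0164

Exit C_A = C_{A0}(1−X) = 0.910×0.699 = 0.6361 mol/dm³.
A CSTR operates uniformly at the exit composition, giving r_P = 0.09436 and r_Q = 1.643 (each k·C_A^n at C_A = 0.6361).
Fraction of consumed A going to P: r_P/(r_P+r_Q) = 0.05432.
C_P = 0.05432·C_{A0}·X = 0.05432×0.910×0.301 = 0.0149 mol/dm³; Y_P = C_P/C_{A0} = 0.0164.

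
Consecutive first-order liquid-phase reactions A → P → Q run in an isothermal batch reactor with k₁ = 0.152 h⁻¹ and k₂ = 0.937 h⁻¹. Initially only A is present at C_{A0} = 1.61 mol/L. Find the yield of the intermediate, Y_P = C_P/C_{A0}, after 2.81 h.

For first-order series with pure A initially, C_P(t) = k₁C_{A0}/(k₂−k₁)·(e^(−k₁t) − e^(−k₂t)).
e^(−k₁t) = e^(−0.152×2.81) = e^(−0.4271) = 0.6524; e^(−k₂t) = e^(−2.633) = 0.07186.
C_P = 0.152×1.61/(0.937−0.152) × (0.6524−0.07186) = 0.3117×0.5805 = 0.1810 mol/L.
Y_P = C_P/C_{A0} = 0.1810/1.61 = 0.112.

0.112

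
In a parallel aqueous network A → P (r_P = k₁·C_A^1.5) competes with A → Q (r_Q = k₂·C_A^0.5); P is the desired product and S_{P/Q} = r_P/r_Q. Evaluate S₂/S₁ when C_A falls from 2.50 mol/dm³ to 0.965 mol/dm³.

S_{P/Q} = (k₁/k₂)·C_A, so S₂/S₁ = (C_{A,2}/C_{A,1}).
= 0.965/2.50 = 0.386.

0.386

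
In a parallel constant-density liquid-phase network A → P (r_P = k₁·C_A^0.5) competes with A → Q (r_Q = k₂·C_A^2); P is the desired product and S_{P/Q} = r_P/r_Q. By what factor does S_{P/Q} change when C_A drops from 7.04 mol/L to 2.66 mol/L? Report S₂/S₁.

S_{P/Q} = (k₁/k₂)·C_A^-1.5, so S₂/S₁ = (C_{A,2}/C_{A,1})^-1.5.
= (2.66/7.04)^(-1.5) = (0.3778)^(-1.5) = 4.31.

4.31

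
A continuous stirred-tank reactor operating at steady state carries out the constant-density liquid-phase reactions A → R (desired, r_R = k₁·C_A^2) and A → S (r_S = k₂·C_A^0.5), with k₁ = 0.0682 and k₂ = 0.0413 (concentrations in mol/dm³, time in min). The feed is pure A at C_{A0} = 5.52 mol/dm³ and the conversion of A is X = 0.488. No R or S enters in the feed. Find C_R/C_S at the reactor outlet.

Exit C_A = C_{A0}(1−X) = 5.52×0.512 = 2.826 mol/dm³.
Rates in a CSTR are evaluated at the outlet concentration: r_R = 0.0682×2.826^2 = 0.5448, r_S = 0.0413×2.826^0.5 = 0.06943.
Overall selectivity = C_R/C_S = r_Rτ/(r_Sτ) = r_R/r_S = 7.85.

7.85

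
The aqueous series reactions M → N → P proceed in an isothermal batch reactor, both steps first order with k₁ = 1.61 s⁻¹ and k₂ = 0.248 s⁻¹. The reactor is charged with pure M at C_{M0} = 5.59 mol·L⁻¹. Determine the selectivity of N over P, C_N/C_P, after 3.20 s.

1.13

For first-order series with pure M initially, C_N(t) = k₁C_{M0}/(k₂−k₁)·(e^(−k₁t) − e^(−k₂t)).
e^(−k₁t) = e^(−1.61×3.20) = e^(−5.152) = 0.005788; e^(−k₂t) = e^(−0.7936) = 0.4522.
C_N = 1.61×5.59/(0.248−1.61) × (0.005788−0.4522) = (-6.608)×(-0.4464) = 2.950 mol·L⁻¹.
C_M = C_{M0}e^(−k₁t) = 0.03235 mol·L⁻¹, so C_P = C_{M0}−C_M−C_N = 2.608 mol·L⁻¹; C_N/C_P = 1.13.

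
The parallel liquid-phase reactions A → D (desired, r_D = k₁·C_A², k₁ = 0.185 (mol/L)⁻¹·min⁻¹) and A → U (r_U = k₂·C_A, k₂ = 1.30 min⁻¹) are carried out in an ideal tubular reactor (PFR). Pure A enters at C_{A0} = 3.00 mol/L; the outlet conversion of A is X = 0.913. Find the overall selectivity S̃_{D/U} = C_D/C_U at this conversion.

0.222

C_A = C_{A0}(1−X) = 0.2610 mol/L.
Along a PFR/batch, dC_U/dC_A = −r_U/(r_D+r_U) = −k₂/(k₂+k₁·C_A).
Integrating from C_{A0} to C_A: C_U = (1.30/0.185)·ln[(1.30+0.185·3.00)/(1.30+0.185·0.261)] = 7.027·ln(1.855/1.348) = 2.242 mol/L.
Then C_D = (C_{A0}−C_A) − C_U = 2.739 − 2.242 = 0.4970 mol/L.
S̃_{D/U} = C_D/C_U = 0.4970/2.242 = 0.222.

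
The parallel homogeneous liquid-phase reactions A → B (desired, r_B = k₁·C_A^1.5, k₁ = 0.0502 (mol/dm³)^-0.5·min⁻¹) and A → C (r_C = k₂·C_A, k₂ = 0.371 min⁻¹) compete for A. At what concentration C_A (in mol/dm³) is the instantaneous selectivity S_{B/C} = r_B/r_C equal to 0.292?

S_{B/C} = (k₁/k₂)·C_A^0.5 ⇒ C_A = (S·k₂/k₁)^(2).
= (0.292×0.371/0.0502)^(2) = (2.158)^(2) = 4.66 mol/dm³.

4.66 mol/dm³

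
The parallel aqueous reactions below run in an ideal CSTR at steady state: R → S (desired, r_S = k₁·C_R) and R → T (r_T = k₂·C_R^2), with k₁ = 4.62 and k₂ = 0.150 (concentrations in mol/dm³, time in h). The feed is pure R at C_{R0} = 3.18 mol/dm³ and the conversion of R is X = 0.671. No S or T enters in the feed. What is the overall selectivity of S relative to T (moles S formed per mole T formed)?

29.4

Exit C_R = C_{R0}(1−X) = 3.18×0.329 = 1.046 mol/dm³.
A CSTR operates uniformly at the exit composition, giving r_S = 4.834 and r_T = 0.1642 (each k·C_R^n at C_R = 1.046).
Overall selectivity = C_S/C_T = r_Sτ/(r_Tτ) = r_S/r_T = 29.4.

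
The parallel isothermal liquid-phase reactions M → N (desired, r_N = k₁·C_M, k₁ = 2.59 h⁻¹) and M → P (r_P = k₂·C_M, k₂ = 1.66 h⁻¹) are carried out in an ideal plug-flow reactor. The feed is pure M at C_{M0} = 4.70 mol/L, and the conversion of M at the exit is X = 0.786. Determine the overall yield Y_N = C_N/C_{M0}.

0.479

C_M = C_{M0}(1−X) = 1.006 mol/L.
Both paths are first order in M, so the instantaneous fraction to N is constant: dC_N/d(−C_M) = k₁/(k₁+k₂) = 0.6094.
C_N = 0.6094·(C_{M0}−C_M) = 0.6094×3.694 = 2.25 mol/L.
Y_N = C_N/C_{M0} = 2.251/4.70 = 0.479.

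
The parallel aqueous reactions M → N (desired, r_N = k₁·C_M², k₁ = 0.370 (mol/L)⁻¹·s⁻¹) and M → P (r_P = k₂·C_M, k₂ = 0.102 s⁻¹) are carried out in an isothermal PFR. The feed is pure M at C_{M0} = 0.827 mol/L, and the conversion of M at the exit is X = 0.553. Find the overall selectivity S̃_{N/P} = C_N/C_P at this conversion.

2.10

C_M = C_{M0}(1−X) = 0.3697 mol/L.
Along a PFR/batch, dC_P/dC_M = −r_P/(r_N+r_P) = −k₂/(k₂+k₁·C_M).
Integrating from C_{M0} to C_M: C_P = (0.102/0.370)·ln[(0.102+0.370·0.827)/(0.102+0.370·0.370)] = 0.2757·ln(0.4080/0.2388) = 0.1477 mol/L.
Then C_N = (C_{M0}−C_M) − C_P = 0.4573 − 0.1477 = 0.3096 mol/L.
S̃_{N/P} = C_N/C_P = 0.3096/0.1477 = 2.10.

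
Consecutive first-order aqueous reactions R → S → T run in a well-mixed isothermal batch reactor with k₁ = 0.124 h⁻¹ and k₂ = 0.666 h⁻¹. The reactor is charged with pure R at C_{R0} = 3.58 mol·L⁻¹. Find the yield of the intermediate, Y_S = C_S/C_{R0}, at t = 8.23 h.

Solving the coupled first-order balances gives C_S(t) = [k₁/(k₂−k₁)]·C_{R0}·(e^(−k₁t) − e^(−k₂t)).
e^(−k₁t) = e^(−0.124×8.23) = e^(−1.021) = 0.3604; e^(−k₂t) = e^(−5.481) = 0.004164.
C_S = 0.124×3.58/(0.666−0.124) × (0.3604−0.004164) = 0.8190×0.3562 = 0.2918 mol·L⁻¹.
Y_S = C_S/C_{R0} = 0.2918/3.58 = 0.0815.

0.0815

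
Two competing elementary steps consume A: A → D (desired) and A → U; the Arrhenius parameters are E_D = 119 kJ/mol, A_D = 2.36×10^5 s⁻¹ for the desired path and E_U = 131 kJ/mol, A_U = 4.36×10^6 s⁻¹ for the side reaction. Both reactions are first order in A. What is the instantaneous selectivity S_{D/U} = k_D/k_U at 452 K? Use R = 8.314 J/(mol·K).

k_D/k_U = (A_D/A_U)·exp[−(E_D−E_U)/(RT)] = (A_D/A_U)·exp[(E_U−E_D)/(RT)].
(E_U−E_D)/(RT) = (131−119)×10³/(8.314×452) = 12000/3758 = 3.193.
k_D/k_U = (2.36×10^5/4.36×10^6)·exp(3.193) = 0.05413 × 24.37 = 1.32.

1.32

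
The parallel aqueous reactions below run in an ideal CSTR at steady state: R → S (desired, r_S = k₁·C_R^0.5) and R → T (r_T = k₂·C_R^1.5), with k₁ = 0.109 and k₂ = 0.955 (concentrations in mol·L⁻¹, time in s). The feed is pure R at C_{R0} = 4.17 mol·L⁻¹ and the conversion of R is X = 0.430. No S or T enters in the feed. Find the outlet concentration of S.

0.0822 mol·L⁻¹

Exit C_R = C_{R0}(1−X) = 4.17×0.570 = 2.377 mol·L⁻¹.
A CSTR operates uniformly at the exit composition, giving r_S = 0.1680 and r_T = 3.500 (each k·C_R^n at C_R = 2.377).
Fraction of consumed R going to S: r_S/(r_S+r_T) = 0.04582.
C_S = 0.04582·C_{R0}·X = 0.04582×4.17×0.430 = 0.0822 mol·L⁻¹.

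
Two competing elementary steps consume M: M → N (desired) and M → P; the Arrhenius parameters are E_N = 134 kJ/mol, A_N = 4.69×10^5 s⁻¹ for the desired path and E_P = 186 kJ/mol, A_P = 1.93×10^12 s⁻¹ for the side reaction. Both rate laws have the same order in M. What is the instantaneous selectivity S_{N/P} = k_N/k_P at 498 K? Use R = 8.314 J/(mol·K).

Since both paths have the same order in M, the concentration cancels and S_{N/P} = k_N/k_P = (A_N/A_P)·exp[(E_P−E_N)/(RT)].
(E_P−E_N)/(RT) = (186−134)×10³/(8.314×498) = 52000/4140 = 12.56.
k_N/k_P = (4.69×10^5/1.93×10^12)·exp(12.56) = 2.430×10^-7 × 2.847×10^5 = 0.0692.
Since E_N < E_P, lowering the temperature improves selectivity toward N.

0.0692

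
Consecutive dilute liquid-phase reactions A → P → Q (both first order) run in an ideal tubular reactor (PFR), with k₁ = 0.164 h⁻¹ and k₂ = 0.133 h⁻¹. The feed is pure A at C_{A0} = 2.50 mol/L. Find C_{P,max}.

1.02 mol/L

At the optimum, C_{P,max}/C_{A0} = (k₁/k₂)^[k₂/(k₂−k₁)].
= (0.164/0.133)^(0.133/(0.133−0.164)) = (1.233)^(-4.290) = 0.4070.
C_{P,max} = 0.4070×2.50 = 1.02 mol/L.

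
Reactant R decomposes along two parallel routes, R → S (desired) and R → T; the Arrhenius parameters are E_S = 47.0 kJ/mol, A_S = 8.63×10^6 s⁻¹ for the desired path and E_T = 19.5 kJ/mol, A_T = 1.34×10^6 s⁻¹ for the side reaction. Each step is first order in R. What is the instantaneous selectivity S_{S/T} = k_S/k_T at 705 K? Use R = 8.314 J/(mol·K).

k_S/k_T = (A_S/A_T)·exp[−(E_S−E_T)/(RT)] = (A_S/A_T)·exp[(E_T−E_S)/(RT)].
(E_T−E_S)/(RT) = (19.5−47.0)×10³/(8.314×705) = -27500/5861 = -4.692.
k_S/k_T = (8.63×10^6/1.34×10^6)·exp(-4.692) = 6.440 × 0.009171 = 0.0591.

0.0591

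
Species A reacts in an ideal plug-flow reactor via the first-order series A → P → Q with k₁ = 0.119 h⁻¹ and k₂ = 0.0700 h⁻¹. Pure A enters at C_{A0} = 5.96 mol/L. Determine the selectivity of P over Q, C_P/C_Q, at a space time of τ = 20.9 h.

Solving the coupled first-order balances gives C_P(τ) = [k₁/(k₂−k₁)]·C_{A0}·(e^(−k₁τ) − e^(−k₂τ)).
e^(−k₁τ) = e^(−0.119×20.9) = e^(−2.487) = 0.08315; e^(−k₂τ) = e^(−1.463) = 0.2315.
C_P = 0.119×5.96/(0.0700−0.119) × (0.08315−0.2315) = (-14.47)×(-0.1484) = 2.148 mol/L.
C_A = C_{A0}e^(−k₁τ) = 0.4956 mol/L, so C_Q = C_{A0}−C_A−C_P = 3.317 mol/L; C_P/C_Q = 0.648.

0.648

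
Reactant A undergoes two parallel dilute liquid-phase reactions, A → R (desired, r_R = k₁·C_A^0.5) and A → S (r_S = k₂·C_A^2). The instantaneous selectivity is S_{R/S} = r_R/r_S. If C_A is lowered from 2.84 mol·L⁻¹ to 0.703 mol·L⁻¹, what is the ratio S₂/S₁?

8.12

S_{R/S} = (k₁/k₂)·C_A^-1.5, so S₂/S₁ = (C_{A,2}/C_{A,1})^-1.5.
= (0.703/2.84)^(-1.5) = (0.2475)^(-1.5) = 8.12.
Selectivity toward R rises as C_A falls — low-concentration operation is favoured.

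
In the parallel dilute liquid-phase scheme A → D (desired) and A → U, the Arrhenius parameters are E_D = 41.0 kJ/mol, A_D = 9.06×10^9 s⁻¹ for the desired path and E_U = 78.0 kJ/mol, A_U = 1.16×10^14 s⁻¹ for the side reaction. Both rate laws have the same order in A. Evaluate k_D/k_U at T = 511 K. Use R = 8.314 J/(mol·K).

k_D/k_U = (A_D/A_U)·exp[−(E_D−E_U)/(RT)] = (A_D/A_U)·exp[(E_U−E_D)/(RT)].
(E_U−E_D)/(RT) = (78.0−41.0)×10³/(8.314×511) = 37000/4248 = 8.709.
k_D/k_U = (9.06×10^9/1.16×10^14)·exp(8.709) = 7.810×10^-5 × 6057 = 0.473.

0.473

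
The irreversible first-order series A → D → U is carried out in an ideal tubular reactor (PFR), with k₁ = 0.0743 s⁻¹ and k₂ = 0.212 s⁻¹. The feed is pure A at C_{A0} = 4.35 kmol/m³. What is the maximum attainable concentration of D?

0.866 kmol/m³

At the optimum, C_{D,max}/C_{A0} = (k₁/k₂)^[k₂/(k₂−k₁)].
= (0.0743/0.212)^(0.212/(0.212−0.0743)) = (0.3505)^(1.540) = 0.1990.
C_{D,max} = 0.1990×4.35 = 0.866 kmol/m³.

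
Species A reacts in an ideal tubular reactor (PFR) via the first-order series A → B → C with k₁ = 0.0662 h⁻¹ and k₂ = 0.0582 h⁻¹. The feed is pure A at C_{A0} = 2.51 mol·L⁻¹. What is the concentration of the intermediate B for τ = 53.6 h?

For first-order series with pure A initially, C_B(τ) = k₁C_{A0}/(k₂−k₁)·(e^(−k₁τ) − e^(−k₂τ)).
e^(−k₁τ) = e^(−0.0662×53.6) = e^(−3.548) = 0.02877; e^(−k₂τ) = e^(−3.120) = 0.04418.
C_B = 0.0662×2.51/(0.0582−0.0662) × (0.02877−0.04418) = (-20.77)×(-0.01541) = 0.3200 mol·L⁻¹.

0.320 mol·L⁻¹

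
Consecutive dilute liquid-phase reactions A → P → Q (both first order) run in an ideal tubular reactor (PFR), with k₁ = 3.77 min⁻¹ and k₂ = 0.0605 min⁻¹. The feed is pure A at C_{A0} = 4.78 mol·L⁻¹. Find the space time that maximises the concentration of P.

Setting dC_P/dτ = 0 gives τ_opt = ln(k₂/k₁)/(k₂−k₁).
= ln(0.0605/3.77)/(0.0605−3.77) = ln(0.01605)/-3.710 = -4.132/-3.710 = 1.11 min.

1.11 min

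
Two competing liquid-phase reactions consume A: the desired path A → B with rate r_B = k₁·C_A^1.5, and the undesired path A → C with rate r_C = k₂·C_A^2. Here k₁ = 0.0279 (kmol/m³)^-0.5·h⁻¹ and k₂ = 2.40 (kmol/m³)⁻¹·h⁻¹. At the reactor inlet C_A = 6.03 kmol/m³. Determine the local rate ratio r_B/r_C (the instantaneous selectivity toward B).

S_{B/C} = r_B/r_C = (k₁·C_A^1.5)/(k₂·C_A^2) = (k₁/k₂)·C_A^-0.5.
= (0.0279×6.030^1.5) / (2.40×6.030^2) = 0.4131/87.27 = 0.00473.
The undesired path is higher order in A, so low C_A (CSTR or dilute feed) favours B.

0.00473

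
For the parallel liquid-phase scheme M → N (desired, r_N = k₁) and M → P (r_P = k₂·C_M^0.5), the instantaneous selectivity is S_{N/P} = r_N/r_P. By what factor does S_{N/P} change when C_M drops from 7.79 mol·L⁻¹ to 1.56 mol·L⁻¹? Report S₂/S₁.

S_{N/P} = (k₁/k₂)·C_M^-0.5, so S₂/S₁ = (C_{M,2}/C_{M,1})^-0.5.
= (1.56/7.79)^(-0.5) = (0.2003)^(-0.5) = 2.23.
Selectivity toward N rises as C_M falls — low-concentration operation is favoured.

2.23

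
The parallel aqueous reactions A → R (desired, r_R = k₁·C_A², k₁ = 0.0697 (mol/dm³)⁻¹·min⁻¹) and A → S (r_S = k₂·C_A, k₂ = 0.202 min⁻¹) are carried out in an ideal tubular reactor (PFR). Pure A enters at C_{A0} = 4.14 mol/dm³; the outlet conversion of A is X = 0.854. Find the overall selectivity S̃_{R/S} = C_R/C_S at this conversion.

C_A = C_{A0}(1−X) = 0.6044 mol/dm³.
Along a PFR/batch, dC_S/dC_A = −r_S/(r_R+r_S) = −k₂/(k₂+k₁·C_A).
Integrating from C_{A0} to C_A: C_S = (0.202/0.0697)·ln[(0.202+0.0697·4.14)/(0.202+0.0697·0.604)] = 2.898·ln(0.4906/0.2441) = 2.022 mol/dm³.
Then C_R = (C_{A0}−C_A) − C_S = 3.536 − 2.022 = 1.513 mol/dm³.
S̃_{R/S} = C_R/C_S = 1.513/2.022 = 0.748.

0.748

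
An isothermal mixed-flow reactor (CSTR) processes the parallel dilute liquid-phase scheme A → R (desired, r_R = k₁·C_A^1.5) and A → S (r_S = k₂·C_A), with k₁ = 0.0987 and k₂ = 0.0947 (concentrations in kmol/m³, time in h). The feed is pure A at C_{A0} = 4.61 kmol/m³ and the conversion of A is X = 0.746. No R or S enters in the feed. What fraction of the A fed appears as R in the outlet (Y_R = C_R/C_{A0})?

Exit C_A = C_{A0}(1−X) = 4.61×0.254 = 1.171 kmol/m³.
Rates in a CSTR are evaluated at the outlet concentration: r_R = 0.0987×1.171^1.5 = 0.1251, r_S = 0.0947×1.171 = 0.1109.
Fraction of consumed A going to R: r_R/(r_R+r_S) = 0.5300.
C_R = 0.5300·C_{A0}·X = 0.5300×4.61×0.746 = 1.82 kmol/m³; Y_R = C_R/C_{A0} = 0.395.

0.395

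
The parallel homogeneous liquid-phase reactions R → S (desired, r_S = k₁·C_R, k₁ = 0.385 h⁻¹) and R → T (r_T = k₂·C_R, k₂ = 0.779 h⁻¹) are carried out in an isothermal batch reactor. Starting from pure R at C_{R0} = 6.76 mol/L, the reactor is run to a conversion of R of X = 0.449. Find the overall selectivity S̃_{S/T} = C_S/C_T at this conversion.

C_R = C_{R0}(1−X) = 3.725 mol/L.
Both paths are first order in R, so the instantaneous fraction to S is constant: dC_S/d(−C_R) = k₁/(k₁+k₂) = 0.3308.
C_S = 0.3308·(C_{R0}−C_R) = 0.3308×3.035 = 1.00 mol/L.
C_T = (C_{R0}−C_R)−C_S = 2.031 mol/L; S̃_{S/T} = 1.004/2.031 = 0.494.

0.494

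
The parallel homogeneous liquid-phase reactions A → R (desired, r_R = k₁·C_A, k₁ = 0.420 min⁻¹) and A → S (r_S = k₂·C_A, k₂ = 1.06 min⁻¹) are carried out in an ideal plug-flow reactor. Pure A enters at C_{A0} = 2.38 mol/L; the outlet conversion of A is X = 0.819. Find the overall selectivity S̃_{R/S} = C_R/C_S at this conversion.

0.396

C_A = C_{A0}(1−X) = 0.4308 mol/L.
Both paths are first order in A, so the instantaneous fraction to R is constant: dC_R/d(−C_A) = k₁/(k₁+k₂) = 0.2838.
C_R = 0.2838·(C_{A0}−C_A) = 0.2838×1.949 = 0.553 mol/L.
C_S = (C_{A0}−C_A)−C_R = 1.396 mol/L; S̃_{R/S} = 0.5532/1.396 = 0.396.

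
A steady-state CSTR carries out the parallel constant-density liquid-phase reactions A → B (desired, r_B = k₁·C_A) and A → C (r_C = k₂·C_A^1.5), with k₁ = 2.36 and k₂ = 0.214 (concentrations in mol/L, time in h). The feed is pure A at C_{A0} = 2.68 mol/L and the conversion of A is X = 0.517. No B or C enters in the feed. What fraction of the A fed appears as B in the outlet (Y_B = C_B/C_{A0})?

Exit C_A = C_{A0}(1−X) = 2.68×0.483 = 1.294 mol/L.
A CSTR operates uniformly at the exit composition, giving r_B = 3.055 and r_C = 0.3152 (each k·C_A^n at C_A = 1.294).
Fraction of consumed A going to B: r_B/(r_B+r_C) = 0.9065.
C_B = 0.9065·C_{A0}·X = 0.9065×2.68×0.517 = 1.26 mol/L; Y_B = C_B/C_{A0} = 0.469.

0.469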